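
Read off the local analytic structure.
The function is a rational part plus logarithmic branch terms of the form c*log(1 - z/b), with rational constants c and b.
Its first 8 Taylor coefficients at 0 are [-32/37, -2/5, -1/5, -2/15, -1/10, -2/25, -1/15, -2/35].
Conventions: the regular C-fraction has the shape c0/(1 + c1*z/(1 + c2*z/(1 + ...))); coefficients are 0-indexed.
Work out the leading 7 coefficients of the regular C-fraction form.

The regular C-fraction coefficients are [-32/37, -37/80, -3/80, -20/9, 31/18, 6/155, -167/310].

Taylor coefficients (read off): a_0 = -32/37, a_1 = -2/5, a_2 = -1/5, a_3 = -2/15, a_4 = -1/10, a_5 = -2/25, a_6 = -1/15.
c0 = a_0 = -32/37. Peel one level at a time: if S = 1 + c*z/S' with S'(0) = 1, then c is the z-coefficient of S and S' = c*z/(S - 1).
S_1 = c0/f = 1 + (-37/80)*z + (-111/6400)*z^2 + ...; c1 = -37/80.
S_2 = c1*z/(S_1 - 1) = 1 + (-3/80)*z + (-1/12)*z^2 + ...; c2 = -3/80.
S_3 = c2*z/(S_2 - 1) = 1 + (-20/9)*z + (310/81)*z^2 + ...; c3 = -20/9.
S_4 = c3*z/(S_3 - 1) = 1 + (31/18)*z + (-1/15)*z^2 + ...; c4 = 31/18.
S_5 = c4*z/(S_4 - 1) = 1 + (6/155)*z + (501/24025)*z^2 + ...; c5 = 6/155.
S_6 = c5*z/(S_5 - 1) = 1 + (-167/310)*z + ...; c6 = -167/310.


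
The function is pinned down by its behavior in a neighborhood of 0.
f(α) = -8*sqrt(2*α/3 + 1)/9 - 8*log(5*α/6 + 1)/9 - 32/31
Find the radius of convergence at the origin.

The radius of convergence is 6/5.

Branch term (-8/9)*sqrt(1 - α/(-3/2)): its argument vanishes at α = -3/2, a square-root branch point, modulus 3/2.
Branch term (-8/9)*log(1 - α/(-6/5)): its argument vanishes at α = -6/5, a logarithmic branch point, modulus 6/5.
The radius of convergence is the smallest modulus among the singular points: 6/5.


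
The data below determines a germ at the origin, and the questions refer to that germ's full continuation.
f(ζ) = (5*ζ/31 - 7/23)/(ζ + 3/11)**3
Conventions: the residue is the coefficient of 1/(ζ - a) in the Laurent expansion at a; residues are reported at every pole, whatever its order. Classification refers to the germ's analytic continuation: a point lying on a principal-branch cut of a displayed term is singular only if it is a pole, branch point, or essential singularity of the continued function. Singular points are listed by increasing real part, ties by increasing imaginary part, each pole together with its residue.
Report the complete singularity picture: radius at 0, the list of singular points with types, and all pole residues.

Denominator factor (ζ + 3/11)^3: pole of order 3 at -3/11, modulus 3/11.
The radius of convergence is the smallest modulus among the singular points: 3/11.
At the order-3 pole -3/11 set g(ζ) = (ζ - (-3/11))^3*f(ζ) = 5*ζ/31 - 7/23.
Order-3 pole: residue = g''(a)/2; g''(-3/11) = 0, so the residue is 0.

Radius of convergence at 0: 3/11.
At -3/11: a pole of order 3; residue 0.


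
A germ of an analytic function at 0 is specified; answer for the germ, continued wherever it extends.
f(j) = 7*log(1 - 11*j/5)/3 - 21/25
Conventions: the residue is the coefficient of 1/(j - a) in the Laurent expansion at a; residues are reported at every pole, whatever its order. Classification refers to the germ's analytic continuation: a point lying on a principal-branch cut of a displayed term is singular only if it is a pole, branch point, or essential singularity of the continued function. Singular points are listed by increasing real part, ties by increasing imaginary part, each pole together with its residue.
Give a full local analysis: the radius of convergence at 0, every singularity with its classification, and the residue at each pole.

Radius of convergence at 0: 5/11.
At 5/11: a logarithmic branch point.

Branch term (7/3)*log(1 - j/(5/11)): its argument vanishes at j = 5/11, a logarithmic branch point, modulus 5/11.
The radius of convergence is the smallest modulus among the singular points: 5/11.


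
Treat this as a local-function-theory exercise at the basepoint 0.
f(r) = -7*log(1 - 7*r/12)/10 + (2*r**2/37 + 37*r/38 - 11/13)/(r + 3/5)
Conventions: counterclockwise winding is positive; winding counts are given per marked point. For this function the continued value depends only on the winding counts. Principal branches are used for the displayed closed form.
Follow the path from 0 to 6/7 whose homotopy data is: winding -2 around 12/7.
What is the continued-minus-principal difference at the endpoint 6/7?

The rational part is single-valued and drops out of the difference; each branch term changes only by its own monodromy.
(-7/10)*log(1 - r/(12/7)): each positive loop around 12/7 adds 2*pi*i to the log, so winding -2 contributes (-7/10)*(-2)*2*pi*i = (14/5)*pi*i.
Summing the contributions at r = 6/7 gives (14/5)*pi*i.

Continued minus principal equals (14/5)*pi*i.


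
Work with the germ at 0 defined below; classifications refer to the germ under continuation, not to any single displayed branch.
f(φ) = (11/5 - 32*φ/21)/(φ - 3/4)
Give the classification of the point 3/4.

The point is a pole of order 1.

The denominator factor φ - 3/4 vanishes at 3/4 and appears to the power 1; the numerator there equals 37/35, nonzero, and no other factor vanishes.
Hence a pole whose order is the multiplicity, 1.


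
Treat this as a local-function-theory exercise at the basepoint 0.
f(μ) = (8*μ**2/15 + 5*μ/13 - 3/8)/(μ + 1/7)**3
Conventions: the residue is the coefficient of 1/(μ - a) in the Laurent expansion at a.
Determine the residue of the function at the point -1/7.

The residue is 8/15.

At the order-3 pole -1/7 set g(μ) = (μ - (-1/7))^3*f(μ) = 8*μ**2/15 + 5*μ/13 - 3/8.
Order-3 pole: residue = g''(a)/2; g''(-1/7) = 16/15, so the residue is 8/15.


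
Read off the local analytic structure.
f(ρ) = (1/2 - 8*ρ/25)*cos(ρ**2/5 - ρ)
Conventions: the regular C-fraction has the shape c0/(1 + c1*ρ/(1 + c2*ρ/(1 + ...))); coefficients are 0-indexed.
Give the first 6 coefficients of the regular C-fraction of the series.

The regular C-fraction coefficients are [1/2, 16/25, -1137/800, 36425/36384, 2841208/8283045, 2156185576/7761825105].

Taylor coefficients (expand at 0): a_0 = 1/2, a_1 = -8/25, a_2 = -1/4, a_3 = 13/50, a_4 = -319/6000, a_5 = -59/2500.
c0 = a_0 = 1/2. Peel one level at a time: if S = 1 + c*ρ/S' with S'(0) = 1, then c is the ρ-coefficient of S and S' = c*ρ/(S - 1).
S_1 = c0/f = 1 + (16/25)*ρ + (1137/1250)*ρ^2 + ...; c1 = 16/25.
S_2 = c1*ρ/(S_1 - 1) = 1 + (-1137/800)*ρ + (1457/1024)*ρ^2 + ...; c2 = -1137/800.
S_3 = c2*ρ/(S_2 - 1) = 1 + (36425/36384)*ρ + (-1775755/5171076)*ρ^2 + ...; c3 = 36425/36384.
S_4 = c3*ρ/(S_3 - 1) = 1 + (2841208/8283045)*ρ + (-45513152/477641025)*ρ^2 + ...; c4 = 2841208/8283045.
S_5 = c4*ρ/(S_4 - 1) = 1 + (2156185576/7761825105)*ρ + ...; c5 = 2156185576/7761825105.


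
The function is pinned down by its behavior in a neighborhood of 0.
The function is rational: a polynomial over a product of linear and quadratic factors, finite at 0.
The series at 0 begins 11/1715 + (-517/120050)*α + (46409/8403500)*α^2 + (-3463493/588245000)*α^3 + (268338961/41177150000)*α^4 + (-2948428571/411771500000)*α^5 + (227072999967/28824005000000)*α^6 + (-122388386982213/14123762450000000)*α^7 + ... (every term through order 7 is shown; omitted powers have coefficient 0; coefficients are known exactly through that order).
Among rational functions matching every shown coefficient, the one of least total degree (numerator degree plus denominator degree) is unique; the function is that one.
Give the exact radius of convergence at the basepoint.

No rational of total degree below 4 reproduces all 8 coefficients; solving the [0/4] Pade equations on them gives f(α) = -2/((α - 7)**3*(α + 10/11)), whose expansion matches every shown term.
Denominator factor (α - 7)^3: pole of order 3 at 7, modulus 7.
Denominator factor (α + 10/11): pole of order 1 at -10/11, modulus 10/11.
The radius of convergence is the smallest modulus among the singular points: 10/11.

The radius of convergence is 10/11.


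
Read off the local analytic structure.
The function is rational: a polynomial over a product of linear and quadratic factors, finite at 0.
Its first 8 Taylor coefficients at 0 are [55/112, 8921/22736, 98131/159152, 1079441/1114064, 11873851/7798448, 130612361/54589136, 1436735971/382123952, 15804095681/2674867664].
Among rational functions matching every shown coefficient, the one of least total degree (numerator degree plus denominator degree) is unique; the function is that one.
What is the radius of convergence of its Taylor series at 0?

No rational of total degree below 2 reproduces all 8 coefficients; solving the [1/1] Pade equations on them gives f(η) = (7*η/29 - 5/16)/(η - 7/11), whose expansion matches every shown term.
Denominator factor (η - 7/11): pole of order 1 at 7/11, modulus 7/11.
The radius of convergence is the smallest modulus among the singular points: 7/11.

The radius of convergence is 7/11.


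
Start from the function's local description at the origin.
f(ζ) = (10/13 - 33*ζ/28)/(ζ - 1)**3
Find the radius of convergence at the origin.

The radius of convergence is 1.

Denominator factor (ζ - 1)^3: pole of order 3 at 1, modulus 1.
The radius of convergence is the smallest modulus among the singular points: 1.


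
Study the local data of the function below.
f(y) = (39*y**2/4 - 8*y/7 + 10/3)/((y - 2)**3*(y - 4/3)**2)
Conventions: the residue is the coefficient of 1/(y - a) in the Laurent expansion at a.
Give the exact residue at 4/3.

At the order-2 pole 4/3 set g(y) = (y - (4/3))^2*f(y) = (39*y**2/4 - 8*y/7 + 10/3)/(y - 2)**3.
Order-2 pole: residue = g'(a); g'(4/3) = -2997/8, so the residue is -2997/8.

The residue is -2997/8.


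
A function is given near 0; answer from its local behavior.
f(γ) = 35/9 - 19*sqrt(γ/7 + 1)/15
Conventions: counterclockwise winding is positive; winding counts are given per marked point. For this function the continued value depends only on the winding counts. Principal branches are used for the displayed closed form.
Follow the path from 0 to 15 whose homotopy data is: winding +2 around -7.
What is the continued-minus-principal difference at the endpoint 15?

The rational part is single-valued and drops out of the difference; each branch term changes only by its own monodromy.
(-19/15)*sqrt(1 - γ/(-7)): winding +2 is even, the square root returns to the same sheet, contribution 0.
Summing the contributions at γ = 15 gives 0.

Continued minus principal equals 0.


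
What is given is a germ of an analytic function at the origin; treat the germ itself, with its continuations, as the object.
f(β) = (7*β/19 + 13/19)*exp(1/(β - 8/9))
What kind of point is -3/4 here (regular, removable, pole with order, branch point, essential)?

There is no denominator, hence no pole anywhere.
The essential point of exp(1/(β - (8/9))) is 8/9, not -3/4.
So the germ continues analytically to -3/4.

The point is a regular point.


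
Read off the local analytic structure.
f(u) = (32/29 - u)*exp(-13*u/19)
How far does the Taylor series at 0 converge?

The factor exp(-13*u/19) is entire and contributes no finite singular point.
The polynomial part has no poles.
No finite singular points: the Taylor series at 0 converges everywhere.

The radius of convergence is infinite.


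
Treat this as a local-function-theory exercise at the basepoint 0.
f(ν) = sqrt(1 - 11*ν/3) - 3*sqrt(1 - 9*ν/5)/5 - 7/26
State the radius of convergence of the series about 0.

The radius of convergence is 3/11.

Branch term (-3/5)*sqrt(1 - ν/(5/9)): its argument vanishes at ν = 5/9, a square-root branch point, modulus 5/9.
Branch term (1)*sqrt(1 - ν/(3/11)): its argument vanishes at ν = 3/11, a square-root branch point, modulus 3/11.
The radius of convergence is the smallest modulus among the singular points: 3/11.


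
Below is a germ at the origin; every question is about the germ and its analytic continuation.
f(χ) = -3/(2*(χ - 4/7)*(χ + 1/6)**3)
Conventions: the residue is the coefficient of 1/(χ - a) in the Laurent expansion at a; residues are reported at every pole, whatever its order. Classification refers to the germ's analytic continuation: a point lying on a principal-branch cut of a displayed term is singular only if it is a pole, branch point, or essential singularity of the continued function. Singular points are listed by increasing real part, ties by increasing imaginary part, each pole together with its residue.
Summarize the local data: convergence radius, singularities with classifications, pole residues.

Radius of convergence at 0: 1/6.
At -1/6: a pole of order 3; residue 111132/29791.
At 4/7: a pole of order 1; residue -111132/29791.

Denominator factor (χ + 1/6)^3: pole of order 3 at -1/6, modulus 1/6.
Denominator factor (χ - 4/7): pole of order 1 at 4/7, modulus 4/7.
The radius of convergence is the smallest modulus among the singular points: 1/6.
At the order-3 pole -1/6 set g(χ) = (χ - (-1/6))^3*f(χ) = -3/(2*(χ - 4/7)).
Order-3 pole: residue = g''(a)/2; g''(-1/6) = 222264/29791, so the residue is 111132/29791.
At the order-1 pole 4/7 set g(χ) = (χ - (4/7))*f(χ) = -3/(2*(χ + 1/6)**3).
Simple pole: residue = g(a) at a = 4/7, which is -111132/29791.
List the singular points by increasing real part (a conjugate pair: the negative imaginary part first).


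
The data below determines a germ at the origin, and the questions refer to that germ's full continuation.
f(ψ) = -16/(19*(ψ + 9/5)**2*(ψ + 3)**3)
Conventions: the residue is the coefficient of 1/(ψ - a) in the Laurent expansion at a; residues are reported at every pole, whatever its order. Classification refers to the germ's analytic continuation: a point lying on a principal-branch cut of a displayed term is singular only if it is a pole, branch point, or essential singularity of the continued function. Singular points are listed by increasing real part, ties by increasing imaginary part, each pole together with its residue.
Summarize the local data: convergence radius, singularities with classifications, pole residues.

Denominator factor (ψ + 3)^3: pole of order 3 at -3, modulus 3.
Denominator factor (ψ + 9/5)^2: pole of order 2 at -9/5, modulus 9/5.
The radius of convergence is the smallest modulus among the singular points: 9/5.
At the order-3 pole -3 set g(ψ) = (ψ - (-3))^3*f(ψ) = -16/(19*(ψ + 9/5)**2).
Order-3 pole: residue = g''(a)/2; g''(-3) = -1250/513, so the residue is -625/513.
At the order-2 pole -9/5 set g(ψ) = (ψ - (-9/5))^2*f(ψ) = -16/(19*(ψ + 3)**3).
Order-2 pole: residue = g'(a); g'(-9/5) = 625/513, so the residue is 625/513.
List the singular points by increasing real part (a conjugate pair: the negative imaginary part first).

Radius of convergence at 0: 9/5.
At -3: a pole of order 3; residue -625/513.
At -9/5: a pole of order 2; residue 625/513.


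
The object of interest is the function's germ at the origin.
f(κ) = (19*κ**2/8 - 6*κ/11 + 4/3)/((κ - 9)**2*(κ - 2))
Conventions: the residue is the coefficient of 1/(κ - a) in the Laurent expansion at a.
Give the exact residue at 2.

The residue is 643/3234.

At the order-1 pole 2 set g(κ) = (κ - (2))*f(κ) = (19*κ**2/8 - 6*κ/11 + 4/3)/(κ - 9)**2.
Simple pole: residue = g(a) at a = 2, which is 643/3234.


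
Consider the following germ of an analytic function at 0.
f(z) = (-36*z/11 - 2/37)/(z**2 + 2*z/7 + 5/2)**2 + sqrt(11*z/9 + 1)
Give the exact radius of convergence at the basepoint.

The radius of convergence is 9/11.

Denominator factor (z**2 + 2*z/7 + 5/2)^2: discriminant -486/49, complex-conjugate roots (-1/7) + ((9/14)*sqrt(6))*i and (-1/7) - ((9/14)*sqrt(6))*i; poles of order 2, moduli (1/2)*sqrt(10) and (1/2)*sqrt(10).
Branch term (1)*sqrt(1 - z/(-9/11)): its argument vanishes at z = -9/11, a square-root branch point, modulus 9/11.
The radius of convergence is the smallest modulus among the singular points: 9/11.


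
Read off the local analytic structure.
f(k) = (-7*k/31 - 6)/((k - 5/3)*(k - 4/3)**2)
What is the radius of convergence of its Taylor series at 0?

Denominator factor (k - 5/3): pole of order 1 at 5/3, modulus 5/3.
Denominator factor (k - 4/3)^2: pole of order 2 at 4/3, modulus 4/3.
The radius of convergence is the smallest modulus among the singular points: 4/3.

The radius of convergence is 4/3.


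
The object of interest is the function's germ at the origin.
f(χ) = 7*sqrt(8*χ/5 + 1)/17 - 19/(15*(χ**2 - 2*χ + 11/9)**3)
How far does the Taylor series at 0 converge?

The radius of convergence is 5/8.

Denominator factor (χ**2 - 2*χ + 11/9)^3: discriminant -8/9, complex-conjugate roots (1) + ((1/3)*sqrt(2))*i and (1) - ((1/3)*sqrt(2))*i; poles of order 3, moduli (1/3)*sqrt(11) and (1/3)*sqrt(11).
Branch term (7/17)*sqrt(1 - χ/(-5/8)): its argument vanishes at χ = -5/8, a square-root branch point, modulus 5/8.
The radius of convergence is the smallest modulus among the singular points: 5/8.


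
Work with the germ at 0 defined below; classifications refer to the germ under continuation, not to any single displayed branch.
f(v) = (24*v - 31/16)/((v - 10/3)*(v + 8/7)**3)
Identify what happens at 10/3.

The denominator factor v - 10/3 vanishes at 10/3 and appears to the power 1; the numerator there equals 1249/16, nonzero, and no other factor vanishes.
Hence a pole whose order is the multiplicity, 1.

The point is a pole of order 1.


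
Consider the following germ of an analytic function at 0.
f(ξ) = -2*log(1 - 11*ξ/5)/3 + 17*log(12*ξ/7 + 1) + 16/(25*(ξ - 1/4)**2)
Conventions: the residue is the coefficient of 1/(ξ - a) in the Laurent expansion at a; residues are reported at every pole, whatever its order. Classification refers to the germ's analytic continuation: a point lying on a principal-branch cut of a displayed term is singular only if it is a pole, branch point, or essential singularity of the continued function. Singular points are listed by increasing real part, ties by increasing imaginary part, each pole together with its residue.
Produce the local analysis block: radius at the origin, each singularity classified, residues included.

Denominator factor (ξ - 1/4)^2: pole of order 2 at 1/4, modulus 1/4.
Branch term (-2/3)*log(1 - ξ/(5/11)): its argument vanishes at ξ = 5/11, a logarithmic branch point, modulus 5/11.
Branch term (17)*log(1 - ξ/(-7/12)): its argument vanishes at ξ = -7/12, a logarithmic branch point, modulus 7/12.
The radius of convergence is the smallest modulus among the singular points: 1/4.
The branch terms are analytic at 1/4 and contribute nothing to the residue; only the rational part matters.
At the order-2 pole 1/4 set g(ξ) = (ξ - (1/4))^2*(rational part) = 16/25.
Order-2 pole: residue = g'(a); g'(1/4) = 0, so the residue is 0.
List the singular points by increasing real part (a conjugate pair: the negative imaginary part first).

Radius of convergence at 0: 1/4.
At -7/12: a logarithmic branch point.
At 1/4: a pole of order 2; residue 0.
At 5/11: a logarithmic branch point.


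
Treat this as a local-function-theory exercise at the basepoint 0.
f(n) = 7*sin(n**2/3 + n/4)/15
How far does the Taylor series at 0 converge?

The radius of convergence is infinite.

The factor -sin(n**2/3 + n/4) is entire and contributes no finite singular point.
The polynomial part has no poles.
No finite singular points: the Taylor series at 0 converges everywhere.


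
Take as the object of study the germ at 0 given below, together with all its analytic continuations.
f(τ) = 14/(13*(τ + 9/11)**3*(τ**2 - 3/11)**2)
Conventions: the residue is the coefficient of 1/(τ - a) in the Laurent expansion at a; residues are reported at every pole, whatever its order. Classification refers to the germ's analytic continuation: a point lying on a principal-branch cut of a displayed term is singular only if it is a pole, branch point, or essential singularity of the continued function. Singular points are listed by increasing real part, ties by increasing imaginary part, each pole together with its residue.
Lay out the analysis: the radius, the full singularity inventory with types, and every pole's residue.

Radius of convergence at 0: (1/11)*sqrt(33).
At -9/11: a pole of order 3; residue 905267671/2875392.
At -(1/11)*sqrt(33): a pole of order 2; residue -905267671/5750784 - (1332331/49152)*sqrt(33).
At (1/11)*sqrt(33): a pole of order 2; residue -905267671/5750784 + (1332331/49152)*sqrt(33).


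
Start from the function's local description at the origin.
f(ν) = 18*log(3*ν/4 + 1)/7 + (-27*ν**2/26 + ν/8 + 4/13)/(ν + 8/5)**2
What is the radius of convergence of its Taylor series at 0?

Denominator factor (ν + 8/5)^2: pole of order 2 at -8/5, modulus 8/5.
Branch term (18/7)*log(1 - ν/(-4/3)): its argument vanishes at ν = -4/3, a logarithmic branch point, modulus 4/3.
The radius of convergence is the smallest modulus among the singular points: 4/3.

The radius of convergence is 4/3.


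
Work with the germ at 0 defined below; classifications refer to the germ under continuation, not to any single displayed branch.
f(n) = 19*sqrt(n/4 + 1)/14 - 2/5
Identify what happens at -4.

The point is an algebraic (square-root) branch point.

The term (19/14)*sqrt(1 - n/(-4)) has argument 1 - -4/(-4) = 0 at -4: a square-root (algebraic, two-sheeted) branch point; the remaining terms are analytic or single-valued there.


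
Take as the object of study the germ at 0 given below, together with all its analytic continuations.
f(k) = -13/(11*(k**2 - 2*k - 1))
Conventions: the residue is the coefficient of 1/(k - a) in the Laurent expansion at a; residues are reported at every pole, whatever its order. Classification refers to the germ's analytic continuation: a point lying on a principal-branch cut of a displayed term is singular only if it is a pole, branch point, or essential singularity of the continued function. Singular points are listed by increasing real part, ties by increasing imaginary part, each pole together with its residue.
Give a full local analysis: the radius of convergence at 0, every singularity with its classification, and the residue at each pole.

Denominator factor (k**2 - 2*k - 1): discriminant 8, real irrational roots 1 + sqrt(2) and 1 - sqrt(2); poles of order 1, moduli 1 + sqrt(2) and -1 + sqrt(2).
The radius of convergence is the smallest modulus among the singular points: -1 + sqrt(2).
The factor k**2 - 2*k - 1 splits as (k - a)(k - a') with a = 1 - sqrt(2), a' = 1 + sqrt(2). At the order-1 pole a set g(k) = (k - a)*f(k) = [-13/11] / (k - a').
Simple pole: residue = g(a) at a = 1 - sqrt(2), which is (13/44)*sqrt(2).
The factor k**2 - 2*k - 1 splits as (k - a)(k - a') with a = 1 + sqrt(2), a' = 1 - sqrt(2). At the order-1 pole a set g(k) = (k - a)*f(k) = [-13/11] / (k - a').
Simple pole: residue = g(a) at a = 1 + sqrt(2), which is -(13/44)*sqrt(2).
List the singular points by increasing real part (a conjugate pair: the negative imaginary part first).

Radius of convergence at 0: -1 + sqrt(2).
At 1 - sqrt(2): a pole of order 1; residue (13/44)*sqrt(2).
At 1 + sqrt(2): a pole of order 1; residue -(13/44)*sqrt(2).


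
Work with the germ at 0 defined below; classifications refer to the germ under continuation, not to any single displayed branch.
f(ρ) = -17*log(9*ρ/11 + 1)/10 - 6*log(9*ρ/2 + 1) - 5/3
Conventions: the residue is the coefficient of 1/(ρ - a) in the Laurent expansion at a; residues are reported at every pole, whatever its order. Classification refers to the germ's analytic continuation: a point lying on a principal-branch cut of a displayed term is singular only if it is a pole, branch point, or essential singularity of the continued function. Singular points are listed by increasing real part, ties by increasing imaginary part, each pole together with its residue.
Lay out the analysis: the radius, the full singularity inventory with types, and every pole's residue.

Branch term (-6)*log(1 - ρ/(-2/9)): its argument vanishes at ρ = -2/9, a logarithmic branch point, modulus 2/9.
Branch term (-17/10)*log(1 - ρ/(-11/9)): its argument vanishes at ρ = -11/9, a logarithmic branch point, modulus 11/9.
The radius of convergence is the smallest modulus among the singular points: 2/9.
List the singular points by increasing real part (a conjugate pair: the negative imaginary part first).

Radius of convergence at 0: 2/9.
At -11/9: a logarithmic branch point.
At -2/9: a logarithmic branch point.


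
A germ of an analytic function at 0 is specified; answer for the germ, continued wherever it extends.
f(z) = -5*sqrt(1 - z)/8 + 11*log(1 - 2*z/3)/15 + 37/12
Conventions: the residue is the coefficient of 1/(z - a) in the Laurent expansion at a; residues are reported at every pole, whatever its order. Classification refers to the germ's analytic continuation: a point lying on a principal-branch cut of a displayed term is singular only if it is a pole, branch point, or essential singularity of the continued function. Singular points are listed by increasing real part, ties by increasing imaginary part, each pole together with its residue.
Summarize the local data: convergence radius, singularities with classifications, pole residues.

Branch term (11/15)*log(1 - z/(3/2)): its argument vanishes at z = 3/2, a logarithmic branch point, modulus 3/2.
Branch term (-5/8)*sqrt(1 - z/(1)): its argument vanishes at z = 1, a square-root branch point, modulus 1.
The radius of convergence is the smallest modulus among the singular points: 1.
List the singular points by increasing real part (a conjugate pair: the negative imaginary part first).

Radius of convergence at 0: 1.
At 1: an algebraic (square-root) branch point.
At 3/2: a logarithmic branch point.


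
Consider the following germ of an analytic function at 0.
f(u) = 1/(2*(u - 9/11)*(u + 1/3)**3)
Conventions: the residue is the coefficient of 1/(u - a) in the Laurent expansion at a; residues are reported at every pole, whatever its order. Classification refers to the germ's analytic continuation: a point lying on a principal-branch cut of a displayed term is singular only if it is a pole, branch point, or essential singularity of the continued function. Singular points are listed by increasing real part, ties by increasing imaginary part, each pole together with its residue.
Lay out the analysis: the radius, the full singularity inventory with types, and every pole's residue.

Radius of convergence at 0: 1/3.
At -1/3: a pole of order 3; residue -35937/109744.
At 9/11: a pole of order 1; residue 35937/109744.

Denominator factor (u - 9/11): pole of order 1 at 9/11, modulus 9/11.
Denominator factor (u + 1/3)^3: pole of order 3 at -1/3, modulus 1/3.
The radius of convergence is the smallest modulus among the singular points: 1/3.
At the order-3 pole -1/3 set g(u) = (u - (-1/3))^3*f(u) = 1/(2*(u - 9/11)).
Order-3 pole: residue = g''(a)/2; g''(-1/3) = -35937/54872, so the residue is -35937/109744.
At the order-1 pole 9/11 set g(u) = (u - (9/11))*f(u) = 1/(2*(u + 1/3)**3).
Simple pole: residue = g(a) at a = 9/11, which is 35937/109744.
List the singular points by increasing real part (a conjugate pair: the negative imaginary part first).


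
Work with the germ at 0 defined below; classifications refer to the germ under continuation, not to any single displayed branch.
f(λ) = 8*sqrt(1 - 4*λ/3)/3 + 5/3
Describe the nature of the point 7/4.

The point is a regular point.

There is no denominator, hence no pole anywhere.
Branch term sqrt(1 - λ/(3/4)): argument at 7/4 is -4/3, nonzero, so 7/4 is not its branch point (a point on a principal cut is still regular for the continued germ).
So the germ continues analytically to 7/4.


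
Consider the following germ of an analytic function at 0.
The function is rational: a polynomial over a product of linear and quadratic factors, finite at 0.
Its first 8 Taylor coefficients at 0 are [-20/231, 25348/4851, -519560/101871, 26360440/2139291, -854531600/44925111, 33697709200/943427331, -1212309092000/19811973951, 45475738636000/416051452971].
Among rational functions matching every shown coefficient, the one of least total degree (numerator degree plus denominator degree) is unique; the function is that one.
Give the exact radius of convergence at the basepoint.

No rational of total degree below 3 reproduces all 8 coefficients; solving the [1/2] Pade equations on them gives f(τ) = (2/33 - 18*τ/5)/(τ**2 - 2*τ/3 - 7/10), whose expansion matches every shown term.
Denominator factor (τ**2 - 2*τ/3 - 7/10): discriminant 146/45, real irrational roots 1/3 + (1/30)*sqrt(730) and 1/3 - (1/30)*sqrt(730); poles of order 1, moduli 1/3 + (1/30)*sqrt(730) and -1/3 + (1/30)*sqrt(730).
The radius of convergence is the smallest modulus among the singular points: -1/3 + (1/30)*sqrt(730).

The radius of convergence is -1/3 + (1/30)*sqrt(730).


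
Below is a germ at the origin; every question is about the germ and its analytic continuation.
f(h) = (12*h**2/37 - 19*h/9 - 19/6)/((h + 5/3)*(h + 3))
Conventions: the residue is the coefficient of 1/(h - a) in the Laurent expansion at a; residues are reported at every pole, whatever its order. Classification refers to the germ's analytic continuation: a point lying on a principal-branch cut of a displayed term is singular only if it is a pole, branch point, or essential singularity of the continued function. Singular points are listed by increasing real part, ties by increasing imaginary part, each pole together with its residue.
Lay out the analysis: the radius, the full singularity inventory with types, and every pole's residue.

Denominator factor (h + 5/3): pole of order 1 at -5/3, modulus 5/3.
Denominator factor (h + 3): pole of order 1 at -3, modulus 3.
The radius of convergence is the smallest modulus among the singular points: 5/3.
At the order-1 pole -3 set g(h) = (h - (-3))*f(h) = (12*h**2/37 - 19*h/9 - 19/6)/(h + 5/3).
Simple pole: residue = g(a) at a = -3, which is -1351/296.
At the order-1 pole -5/3 set g(h) = (h - (-5/3))*f(h) = (12*h**2/37 - 19*h/9 - 19/6)/(h + 3).
Simple pole: residue = g(a) at a = -5/3, which is 2503/2664.
List the singular points by increasing real part (a conjugate pair: the negative imaginary part first).

Radius of convergence at 0: 5/3.
At -3: a pole of order 1; residue -1351/296.
At -5/3: a pole of order 1; residue 2503/2664.


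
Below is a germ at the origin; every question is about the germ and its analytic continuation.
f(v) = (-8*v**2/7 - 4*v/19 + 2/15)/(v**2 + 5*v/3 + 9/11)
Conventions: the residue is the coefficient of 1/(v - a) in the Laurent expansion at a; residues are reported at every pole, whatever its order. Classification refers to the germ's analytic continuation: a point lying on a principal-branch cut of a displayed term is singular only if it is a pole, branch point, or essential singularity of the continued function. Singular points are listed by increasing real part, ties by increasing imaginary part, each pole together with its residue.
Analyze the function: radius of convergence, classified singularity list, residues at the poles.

Radius of convergence at 0: (3/11)*sqrt(11).
At (-5/6) - ((7/66)*sqrt(11))*i: a pole of order 1; residue (338/399) - ((22612/153615)*sqrt(11))*i.
At (-5/6) + ((7/66)*sqrt(11))*i: a pole of order 1; residue (338/399) + ((22612/153615)*sqrt(11))*i.


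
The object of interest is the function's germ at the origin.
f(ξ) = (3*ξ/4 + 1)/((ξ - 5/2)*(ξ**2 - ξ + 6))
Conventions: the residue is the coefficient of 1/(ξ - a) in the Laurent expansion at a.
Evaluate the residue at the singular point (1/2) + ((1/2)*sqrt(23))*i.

The residue is (-23/156) - ((25/3588)*sqrt(23))*i.

The factor ξ**2 - ξ + 6 splits as (ξ - a)(ξ - a') with a = (1/2) + ((1/2)*sqrt(23))*i, a' = (1/2) - ((1/2)*sqrt(23))*i. At the order-1 pole a set g(ξ) = (ξ - a)*f(ξ) = [(3*ξ/4 + 1)/(ξ - 5/2)] / (ξ - a').
Simple pole: residue = g(a) at a = (1/2) + ((1/2)*sqrt(23))*i, which is (-23/156) - ((25/3588)*sqrt(23))*i.


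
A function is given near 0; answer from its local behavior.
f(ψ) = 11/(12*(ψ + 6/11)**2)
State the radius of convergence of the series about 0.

The radius of convergence is 6/11.

Denominator factor (ψ + 6/11)^2: pole of order 2 at -6/11, modulus 6/11.
The radius of convergence is the smallest modulus among the singular points: 6/11.


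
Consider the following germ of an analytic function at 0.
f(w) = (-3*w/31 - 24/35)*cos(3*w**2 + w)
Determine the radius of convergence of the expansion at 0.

The factor cos(3*w**2 + w) is entire and contributes no finite singular point.
The polynomial part has no poles.
No finite singular points: the Taylor series at 0 converges everywhere.

The radius of convergence is infinite.


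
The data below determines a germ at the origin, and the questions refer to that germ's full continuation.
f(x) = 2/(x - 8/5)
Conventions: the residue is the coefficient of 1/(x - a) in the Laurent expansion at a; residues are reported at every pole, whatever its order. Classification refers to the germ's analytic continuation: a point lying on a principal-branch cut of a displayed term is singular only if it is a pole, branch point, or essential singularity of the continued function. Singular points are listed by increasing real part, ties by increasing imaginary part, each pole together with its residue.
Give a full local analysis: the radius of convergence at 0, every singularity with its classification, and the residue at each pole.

Denominator factor (x - 8/5): pole of order 1 at 8/5, modulus 8/5.
The radius of convergence is the smallest modulus among the singular points: 8/5.
At the order-1 pole 8/5 set g(x) = (x - (8/5))*f(x) = 2.
Simple pole: residue = g(a) at a = 8/5, which is 2.

Radius of convergence at 0: 8/5.
At 8/5: a pole of order 1; residue 2.


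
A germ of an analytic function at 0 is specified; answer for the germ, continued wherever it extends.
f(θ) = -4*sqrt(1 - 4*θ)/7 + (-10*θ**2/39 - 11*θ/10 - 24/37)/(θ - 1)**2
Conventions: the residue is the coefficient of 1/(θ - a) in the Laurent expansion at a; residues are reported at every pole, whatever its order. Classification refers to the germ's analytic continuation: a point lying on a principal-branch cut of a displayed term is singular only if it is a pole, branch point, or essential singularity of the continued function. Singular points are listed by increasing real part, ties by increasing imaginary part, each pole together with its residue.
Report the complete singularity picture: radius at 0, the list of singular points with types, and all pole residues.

Denominator factor (θ - 1)^2: pole of order 2 at 1, modulus 1.
Branch term (-4/7)*sqrt(1 - θ/(1/4)): its argument vanishes at θ = 1/4, a square-root branch point, modulus 1/4.
The radius of convergence is the smallest modulus among the singular points: 1/4.
The branch term is analytic at 1 and contributes nothing to the residue; only the rational part matters.
At the order-2 pole 1 set g(θ) = (θ - (1))^2*(rational part) = -10*θ**2/39 - 11*θ/10 - 24/37.
Order-2 pole: residue = g'(a); g'(1) = -629/390, so the residue is -629/390.
List the singular points by increasing real part (a conjugate pair: the negative imaginary part first).

Radius of convergence at 0: 1/4.
At 1/4: an algebraic (square-root) branch point.
At 1: a pole of order 2; residue -629/390.


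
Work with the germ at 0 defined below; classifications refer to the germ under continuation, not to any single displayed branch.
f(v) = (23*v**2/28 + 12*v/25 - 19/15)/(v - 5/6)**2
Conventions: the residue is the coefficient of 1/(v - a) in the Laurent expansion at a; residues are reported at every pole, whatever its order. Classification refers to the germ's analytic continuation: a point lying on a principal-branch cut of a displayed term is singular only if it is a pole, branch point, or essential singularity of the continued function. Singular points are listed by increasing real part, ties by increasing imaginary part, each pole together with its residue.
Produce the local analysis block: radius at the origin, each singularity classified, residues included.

Denominator factor (v - 5/6)^2: pole of order 2 at 5/6, modulus 5/6.
The radius of convergence is the smallest modulus among the singular points: 5/6.
At the order-2 pole 5/6 set g(v) = (v - (5/6))^2*f(v) = 23*v**2/28 + 12*v/25 - 19/15.
Order-2 pole: residue = g'(a); g'(5/6) = 3883/2100, so the residue is 3883/2100.

Radius of convergence at 0: 5/6.
At 5/6: a pole of order 2; residue 3883/2100.


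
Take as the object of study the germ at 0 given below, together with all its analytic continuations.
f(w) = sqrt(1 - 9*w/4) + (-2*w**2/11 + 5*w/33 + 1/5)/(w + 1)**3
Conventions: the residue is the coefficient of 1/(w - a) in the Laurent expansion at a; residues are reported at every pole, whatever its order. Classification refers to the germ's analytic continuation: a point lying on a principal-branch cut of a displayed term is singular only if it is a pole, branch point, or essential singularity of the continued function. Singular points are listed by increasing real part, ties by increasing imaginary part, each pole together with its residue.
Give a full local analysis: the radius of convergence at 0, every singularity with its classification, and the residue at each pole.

Radius of convergence at 0: 4/9.
At -1: a pole of order 3; residue -2/11.
At 4/9: an algebraic (square-root) branch point.

Denominator factor (w + 1)^3: pole of order 3 at -1, modulus 1.
Branch term (1)*sqrt(1 - w/(4/9)): its argument vanishes at w = 4/9, a square-root branch point, modulus 4/9.
The radius of convergence is the smallest modulus among the singular points: 4/9.
The branch term is analytic at -1 and contributes nothing to the residue; only the rational part matters.
At the order-3 pole -1 set g(w) = (w - (-1))^3*(rational part) = -2*w**2/11 + 5*w/33 + 1/5.
Order-3 pole: residue = g''(a)/2; g''(-1) = -4/11, so the residue is -2/11.
List the singular points by increasing real part (a conjugate pair: the negative imaginary part first).


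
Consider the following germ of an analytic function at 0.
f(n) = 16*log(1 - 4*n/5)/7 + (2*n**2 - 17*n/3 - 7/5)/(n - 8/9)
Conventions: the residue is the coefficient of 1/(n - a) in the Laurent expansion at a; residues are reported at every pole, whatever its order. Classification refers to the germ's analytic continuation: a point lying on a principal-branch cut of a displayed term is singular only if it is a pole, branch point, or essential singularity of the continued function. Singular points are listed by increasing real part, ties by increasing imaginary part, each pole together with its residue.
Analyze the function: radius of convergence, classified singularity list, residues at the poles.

Radius of convergence at 0: 8/9.
At 8/9: a pole of order 1; residue -1967/405.
At 5/4: a logarithmic branch point.

Denominator factor (n - 8/9): pole of order 1 at 8/9, modulus 8/9.
Branch term (16/7)*log(1 - n/(5/4)): its argument vanishes at n = 5/4, a logarithmic branch point, modulus 5/4.
The radius of convergence is the smallest modulus among the singular points: 8/9.
The branch term is analytic at 8/9 and contributes nothing to the residue; only the rational part matters.
At the order-1 pole 8/9 set g(n) = (n - (8/9))*(rational part) = 2*n**2 - 17*n/3 - 7/5.
Simple pole: residue = g(a) at a = 8/9, which is -1967/405.
List the singular points by increasing real part (a conjugate pair: the negative imaginary part first).


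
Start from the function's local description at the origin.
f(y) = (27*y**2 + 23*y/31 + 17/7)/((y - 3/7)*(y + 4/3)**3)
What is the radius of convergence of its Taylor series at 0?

Denominator factor (y + 4/3)^3: pole of order 3 at -4/3, modulus 4/3.
Denominator factor (y - 3/7): pole of order 1 at 3/7, modulus 3/7.
The radius of convergence is the smallest modulus among the singular points: 3/7.

The radius of convergence is 3/7.


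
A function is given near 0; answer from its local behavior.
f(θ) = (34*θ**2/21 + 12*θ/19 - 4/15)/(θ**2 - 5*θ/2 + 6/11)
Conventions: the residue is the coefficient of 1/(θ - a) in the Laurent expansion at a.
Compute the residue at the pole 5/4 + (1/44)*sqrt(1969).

The residue is 1867/798 + (137499/2618770)*sqrt(1969).

The factor θ**2 - 5*θ/2 + 6/11 splits as (θ - a)(θ - a') with a = 5/4 + (1/44)*sqrt(1969), a' = 5/4 - (1/44)*sqrt(1969). At the order-1 pole a set g(θ) = (θ - a)*f(θ) = [34*θ**2/21 + 12*θ/19 - 4/15] / (θ - a').
Simple pole: residue = g(a) at a = 5/4 + (1/44)*sqrt(1969), which is 1867/798 + (137499/2618770)*sqrt(1969).
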